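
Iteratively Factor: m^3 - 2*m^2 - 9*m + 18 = (m + 3)*(m^2 - 5*m + 6) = (m - 3)*(m + 3)*(m - 2)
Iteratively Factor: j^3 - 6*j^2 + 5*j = (j - 5)*(j^2 - j) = (j - 5)*(j - 1)*(j)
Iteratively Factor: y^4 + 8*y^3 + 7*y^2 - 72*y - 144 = (y + 4)*(y^3 + 4*y^2 - 9*y - 36) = (y + 3)*(y + 4)*(y^2 + y - 12) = (y - 3)*(y + 3)*(y + 4)*(y + 4)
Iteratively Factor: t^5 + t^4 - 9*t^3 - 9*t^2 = (t)*(t^4 + t^3 - 9*t^2 - 9*t) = t*(t + 3)*(t^3 - 2*t^2 - 3*t) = t*(t + 1)*(t + 3)*(t^2 - 3*t) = t*(t - 3)*(t + 1)*(t + 3)*(t)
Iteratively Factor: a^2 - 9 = (a + 3)*(a - 3)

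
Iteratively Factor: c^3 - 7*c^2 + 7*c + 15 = (c - 5)*(c^2 - 2*c - 3) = (c - 5)*(c + 1)*(c - 3)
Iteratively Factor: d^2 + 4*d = (d + 4)*(d)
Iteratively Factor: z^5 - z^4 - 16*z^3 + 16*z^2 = (z)*(z^4 - z^3 - 16*z^2 + 16*z) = z*(z - 1)*(z^3 - 16*z) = z*(z - 4)*(z - 1)*(z^2 + 4*z) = z*(z - 4)*(z - 1)*(z + 4)*(z)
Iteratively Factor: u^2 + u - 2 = (u - 1)*(u + 2)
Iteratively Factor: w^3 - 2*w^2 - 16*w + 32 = (w - 4)*(w^2 + 2*w - 8) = (w - 4)*(w + 4)*(w - 2)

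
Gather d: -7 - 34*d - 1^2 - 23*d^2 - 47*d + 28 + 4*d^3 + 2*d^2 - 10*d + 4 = 4*d^3 - 21*d^2 - 91*d + 24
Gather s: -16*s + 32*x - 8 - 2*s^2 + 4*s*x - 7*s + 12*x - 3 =-2*s^2 + s*(4*x - 23) + 44*x - 11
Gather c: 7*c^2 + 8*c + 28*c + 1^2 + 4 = 7*c^2 + 36*c + 5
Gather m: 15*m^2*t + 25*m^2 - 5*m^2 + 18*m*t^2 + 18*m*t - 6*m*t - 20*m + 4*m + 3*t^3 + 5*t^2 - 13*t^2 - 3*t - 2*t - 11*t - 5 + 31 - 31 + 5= m^2*(15*t + 20) + m*(18*t^2 + 12*t - 16) + 3*t^3 - 8*t^2 - 16*t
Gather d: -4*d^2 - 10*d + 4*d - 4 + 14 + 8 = -4*d^2 - 6*d + 18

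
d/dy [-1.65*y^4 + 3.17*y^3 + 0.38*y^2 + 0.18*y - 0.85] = -6.6*y^3 + 9.51*y^2 + 0.76*y + 0.18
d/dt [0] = 0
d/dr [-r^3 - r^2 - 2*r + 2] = -3*r^2 - 2*r - 2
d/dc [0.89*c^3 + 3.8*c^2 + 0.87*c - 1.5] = 2.67*c^2 + 7.6*c + 0.87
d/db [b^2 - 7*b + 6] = 2*b - 7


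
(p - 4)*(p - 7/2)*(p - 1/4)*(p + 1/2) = p^4 - 29*p^3/4 + 12*p^2 + 71*p/16 - 7/4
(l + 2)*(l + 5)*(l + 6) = l^3 + 13*l^2 + 52*l + 60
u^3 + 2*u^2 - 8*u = u*(u - 2)*(u + 4)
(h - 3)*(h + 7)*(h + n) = h^3 + h^2*n + 4*h^2 + 4*h*n - 21*h - 21*n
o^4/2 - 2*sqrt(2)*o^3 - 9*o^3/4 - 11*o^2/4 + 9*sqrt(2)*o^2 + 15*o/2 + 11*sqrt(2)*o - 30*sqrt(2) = (o/2 + 1)*(o - 5)*(o - 3/2)*(o - 4*sqrt(2))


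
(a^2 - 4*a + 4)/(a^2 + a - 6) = (a - 2)/(a + 3)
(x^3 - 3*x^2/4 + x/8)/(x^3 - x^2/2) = (x - 1/4)/x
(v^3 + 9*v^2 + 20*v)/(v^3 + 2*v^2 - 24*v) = (v^2 + 9*v + 20)/(v^2 + 2*v - 24)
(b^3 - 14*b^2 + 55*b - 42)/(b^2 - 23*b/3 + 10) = 3*(b^2 - 8*b + 7)/(3*b - 5)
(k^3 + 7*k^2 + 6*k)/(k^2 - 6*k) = (k^2 + 7*k + 6)/(k - 6)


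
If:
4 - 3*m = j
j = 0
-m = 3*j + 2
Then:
No Solution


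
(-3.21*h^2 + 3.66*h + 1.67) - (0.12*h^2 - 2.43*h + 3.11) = -3.33*h^2 + 6.09*h - 1.44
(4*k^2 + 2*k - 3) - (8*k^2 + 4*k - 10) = -4*k^2 - 2*k + 7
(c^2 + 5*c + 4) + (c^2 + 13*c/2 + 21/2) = 2*c^2 + 23*c/2 + 29/2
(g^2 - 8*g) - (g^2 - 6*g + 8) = -2*g - 8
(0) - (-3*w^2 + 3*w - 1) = 3*w^2 - 3*w + 1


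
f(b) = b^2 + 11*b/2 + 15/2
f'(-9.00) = -12.50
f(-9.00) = 39.00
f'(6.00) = 17.50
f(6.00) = 76.50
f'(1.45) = 8.40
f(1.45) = 17.58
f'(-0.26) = 4.98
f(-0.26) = 6.14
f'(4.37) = 14.24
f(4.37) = 50.63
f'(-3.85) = -2.20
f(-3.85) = 1.15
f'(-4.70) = -3.90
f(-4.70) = 3.74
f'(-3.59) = -1.68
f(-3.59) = 0.64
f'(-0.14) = 5.22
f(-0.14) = 6.75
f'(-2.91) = -0.32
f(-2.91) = -0.04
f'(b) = 2*b + 11/2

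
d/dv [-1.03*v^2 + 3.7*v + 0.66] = 3.7 - 2.06*v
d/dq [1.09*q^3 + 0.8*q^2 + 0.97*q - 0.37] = 3.27*q^2 + 1.6*q + 0.97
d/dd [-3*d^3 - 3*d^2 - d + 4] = -9*d^2 - 6*d - 1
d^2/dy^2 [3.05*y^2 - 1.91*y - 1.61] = 6.10000000000000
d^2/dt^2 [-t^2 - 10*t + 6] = -2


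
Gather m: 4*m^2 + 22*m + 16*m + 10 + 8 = 4*m^2 + 38*m + 18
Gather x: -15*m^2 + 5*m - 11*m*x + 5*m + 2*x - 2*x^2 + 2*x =-15*m^2 + 10*m - 2*x^2 + x*(4 - 11*m)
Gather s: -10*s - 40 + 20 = -10*s - 20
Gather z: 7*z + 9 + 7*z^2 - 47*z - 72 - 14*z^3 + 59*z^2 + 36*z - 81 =-14*z^3 + 66*z^2 - 4*z - 144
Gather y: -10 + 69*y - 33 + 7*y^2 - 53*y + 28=7*y^2 + 16*y - 15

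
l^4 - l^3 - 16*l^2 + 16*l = l*(l - 4)*(l - 1)*(l + 4)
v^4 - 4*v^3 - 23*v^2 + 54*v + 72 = (v - 6)*(v - 3)*(v + 1)*(v + 4)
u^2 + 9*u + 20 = (u + 4)*(u + 5)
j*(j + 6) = j^2 + 6*j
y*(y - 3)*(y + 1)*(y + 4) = y^4 + 2*y^3 - 11*y^2 - 12*y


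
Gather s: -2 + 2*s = 2*s - 2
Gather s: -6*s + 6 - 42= -6*s - 36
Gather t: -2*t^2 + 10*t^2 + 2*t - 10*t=8*t^2 - 8*t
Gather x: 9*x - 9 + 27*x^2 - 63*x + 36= 27*x^2 - 54*x + 27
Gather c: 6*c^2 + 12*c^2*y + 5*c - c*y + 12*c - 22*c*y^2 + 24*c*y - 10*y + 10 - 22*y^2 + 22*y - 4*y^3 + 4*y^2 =c^2*(12*y + 6) + c*(-22*y^2 + 23*y + 17) - 4*y^3 - 18*y^2 + 12*y + 10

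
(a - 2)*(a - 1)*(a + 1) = a^3 - 2*a^2 - a + 2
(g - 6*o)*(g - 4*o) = g^2 - 10*g*o + 24*o^2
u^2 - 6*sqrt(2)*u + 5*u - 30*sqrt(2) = (u + 5)*(u - 6*sqrt(2))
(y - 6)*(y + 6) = y^2 - 36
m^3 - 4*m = m*(m - 2)*(m + 2)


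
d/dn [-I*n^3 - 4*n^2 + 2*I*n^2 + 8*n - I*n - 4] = -3*I*n^2 - 4*n*(2 - I) + 8 - I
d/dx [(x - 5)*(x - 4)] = 2*x - 9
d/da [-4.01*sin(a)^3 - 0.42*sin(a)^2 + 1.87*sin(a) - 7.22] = (-12.03*sin(a)^2 - 0.84*sin(a) + 1.87)*cos(a)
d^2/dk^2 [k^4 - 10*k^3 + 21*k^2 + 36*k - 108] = 12*k^2 - 60*k + 42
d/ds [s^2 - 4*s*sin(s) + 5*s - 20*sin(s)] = -4*s*cos(s) + 2*s - 4*sin(s) - 20*cos(s) + 5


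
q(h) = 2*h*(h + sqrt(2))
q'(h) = 4*h + 2*sqrt(2)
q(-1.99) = 2.29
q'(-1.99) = -5.13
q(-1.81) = 1.43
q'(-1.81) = -4.41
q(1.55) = 9.19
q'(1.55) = 9.03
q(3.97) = 42.75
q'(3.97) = 18.71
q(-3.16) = 11.03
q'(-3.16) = -9.81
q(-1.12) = -0.66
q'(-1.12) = -1.65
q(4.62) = 55.76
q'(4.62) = 21.31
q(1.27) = 6.82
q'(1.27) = 7.91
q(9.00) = 187.46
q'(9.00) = 38.83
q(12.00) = 321.94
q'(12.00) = 50.83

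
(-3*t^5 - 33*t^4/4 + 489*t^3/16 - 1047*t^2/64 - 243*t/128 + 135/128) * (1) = -3*t^5 - 33*t^4/4 + 489*t^3/16 - 1047*t^2/64 - 243*t/128 + 135/128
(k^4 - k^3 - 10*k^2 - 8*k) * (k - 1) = k^5 - 2*k^4 - 9*k^3 + 2*k^2 + 8*k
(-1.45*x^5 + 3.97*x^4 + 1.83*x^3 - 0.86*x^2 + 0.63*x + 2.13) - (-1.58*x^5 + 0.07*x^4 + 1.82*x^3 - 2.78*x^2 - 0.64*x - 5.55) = 0.13*x^5 + 3.9*x^4 + 0.01*x^3 + 1.92*x^2 + 1.27*x + 7.68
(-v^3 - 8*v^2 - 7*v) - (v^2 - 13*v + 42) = -v^3 - 9*v^2 + 6*v - 42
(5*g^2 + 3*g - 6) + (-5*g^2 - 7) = 3*g - 13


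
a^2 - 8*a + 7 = (a - 7)*(a - 1)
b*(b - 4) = b^2 - 4*b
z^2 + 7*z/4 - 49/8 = (z - 7/4)*(z + 7/2)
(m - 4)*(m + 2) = m^2 - 2*m - 8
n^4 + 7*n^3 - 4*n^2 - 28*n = n*(n - 2)*(n + 2)*(n + 7)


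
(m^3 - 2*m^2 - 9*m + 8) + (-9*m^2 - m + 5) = m^3 - 11*m^2 - 10*m + 13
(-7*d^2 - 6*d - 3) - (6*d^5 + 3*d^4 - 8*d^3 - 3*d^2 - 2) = -6*d^5 - 3*d^4 + 8*d^3 - 4*d^2 - 6*d - 1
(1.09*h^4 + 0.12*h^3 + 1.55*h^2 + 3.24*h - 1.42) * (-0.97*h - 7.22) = -1.0573*h^5 - 7.9862*h^4 - 2.3699*h^3 - 14.3338*h^2 - 22.0154*h + 10.2524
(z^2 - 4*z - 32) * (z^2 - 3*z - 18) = z^4 - 7*z^3 - 38*z^2 + 168*z + 576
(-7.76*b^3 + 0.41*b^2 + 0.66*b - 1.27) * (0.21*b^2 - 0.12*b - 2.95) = -1.6296*b^5 + 1.0173*b^4 + 22.9814*b^3 - 1.5554*b^2 - 1.7946*b + 3.7465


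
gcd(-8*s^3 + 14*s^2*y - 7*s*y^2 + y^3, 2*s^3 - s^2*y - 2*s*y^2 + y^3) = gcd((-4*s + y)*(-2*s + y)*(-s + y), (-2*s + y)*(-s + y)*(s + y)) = 2*s^2 - 3*s*y + y^2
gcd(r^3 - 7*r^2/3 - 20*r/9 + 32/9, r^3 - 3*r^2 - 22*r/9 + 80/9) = r - 8/3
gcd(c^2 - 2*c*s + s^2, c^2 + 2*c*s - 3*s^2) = -c + s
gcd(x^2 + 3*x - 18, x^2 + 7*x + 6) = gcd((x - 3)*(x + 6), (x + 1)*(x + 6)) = x + 6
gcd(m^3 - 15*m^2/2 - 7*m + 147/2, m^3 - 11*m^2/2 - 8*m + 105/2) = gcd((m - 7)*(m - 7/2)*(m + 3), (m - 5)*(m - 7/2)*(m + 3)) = m^2 - m/2 - 21/2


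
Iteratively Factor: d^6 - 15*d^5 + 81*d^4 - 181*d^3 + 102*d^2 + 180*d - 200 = (d + 1)*(d^5 - 16*d^4 + 97*d^3 - 278*d^2 + 380*d - 200) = (d - 5)*(d + 1)*(d^4 - 11*d^3 + 42*d^2 - 68*d + 40) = (d - 5)*(d - 2)*(d + 1)*(d^3 - 9*d^2 + 24*d - 20) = (d - 5)*(d - 2)^2*(d + 1)*(d^2 - 7*d + 10) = (d - 5)*(d - 2)^3*(d + 1)*(d - 5)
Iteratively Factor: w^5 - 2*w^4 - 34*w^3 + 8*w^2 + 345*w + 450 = (w - 5)*(w^4 + 3*w^3 - 19*w^2 - 87*w - 90) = (w - 5)^2*(w^3 + 8*w^2 + 21*w + 18) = (w - 5)^2*(w + 3)*(w^2 + 5*w + 6) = (w - 5)^2*(w + 2)*(w + 3)*(w + 3)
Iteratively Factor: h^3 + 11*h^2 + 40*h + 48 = (h + 4)*(h^2 + 7*h + 12) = (h + 3)*(h + 4)*(h + 4)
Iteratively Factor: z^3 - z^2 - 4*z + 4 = (z - 1)*(z^2 - 4) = (z - 1)*(z + 2)*(z - 2)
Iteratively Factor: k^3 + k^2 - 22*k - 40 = (k - 5)*(k^2 + 6*k + 8) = (k - 5)*(k + 2)*(k + 4)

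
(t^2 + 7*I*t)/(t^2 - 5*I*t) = (t + 7*I)/(t - 5*I)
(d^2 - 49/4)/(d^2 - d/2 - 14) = (d - 7/2)/(d - 4)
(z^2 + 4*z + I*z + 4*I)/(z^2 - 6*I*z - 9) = (z^2 + z*(4 + I) + 4*I)/(z^2 - 6*I*z - 9)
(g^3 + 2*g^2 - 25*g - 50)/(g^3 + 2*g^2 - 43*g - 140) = (g^2 - 3*g - 10)/(g^2 - 3*g - 28)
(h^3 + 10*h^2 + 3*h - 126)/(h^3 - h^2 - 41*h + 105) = (h + 6)/(h - 5)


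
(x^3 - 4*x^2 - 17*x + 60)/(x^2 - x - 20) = x - 3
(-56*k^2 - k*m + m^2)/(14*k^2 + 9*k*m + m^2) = (-8*k + m)/(2*k + m)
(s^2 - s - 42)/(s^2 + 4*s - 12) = (s - 7)/(s - 2)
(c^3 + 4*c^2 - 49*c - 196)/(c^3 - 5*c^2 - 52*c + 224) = (c^2 - 3*c - 28)/(c^2 - 12*c + 32)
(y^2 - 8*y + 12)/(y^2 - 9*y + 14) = (y - 6)/(y - 7)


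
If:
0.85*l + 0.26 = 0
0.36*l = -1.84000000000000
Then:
No Solution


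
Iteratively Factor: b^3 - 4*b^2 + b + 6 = (b - 2)*(b^2 - 2*b - 3) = (b - 3)*(b - 2)*(b + 1)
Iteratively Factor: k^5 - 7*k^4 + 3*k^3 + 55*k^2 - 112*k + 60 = (k - 2)*(k^4 - 5*k^3 - 7*k^2 + 41*k - 30) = (k - 2)^2*(k^3 - 3*k^2 - 13*k + 15) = (k - 2)^2*(k - 1)*(k^2 - 2*k - 15) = (k - 2)^2*(k - 1)*(k + 3)*(k - 5)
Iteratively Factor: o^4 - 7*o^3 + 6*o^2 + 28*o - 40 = (o - 2)*(o^3 - 5*o^2 - 4*o + 20) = (o - 2)^2*(o^2 - 3*o - 10) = (o - 2)^2*(o + 2)*(o - 5)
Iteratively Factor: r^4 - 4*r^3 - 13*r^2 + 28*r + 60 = (r - 5)*(r^3 + r^2 - 8*r - 12) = (r - 5)*(r + 2)*(r^2 - r - 6) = (r - 5)*(r + 2)^2*(r - 3)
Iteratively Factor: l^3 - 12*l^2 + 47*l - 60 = (l - 3)*(l^2 - 9*l + 20) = (l - 4)*(l - 3)*(l - 5)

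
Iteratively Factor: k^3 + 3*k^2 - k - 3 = (k - 1)*(k^2 + 4*k + 3) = (k - 1)*(k + 1)*(k + 3)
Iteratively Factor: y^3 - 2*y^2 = (y)*(y^2 - 2*y) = y*(y - 2)*(y)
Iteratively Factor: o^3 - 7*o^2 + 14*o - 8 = (o - 2)*(o^2 - 5*o + 4) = (o - 2)*(o - 1)*(o - 4)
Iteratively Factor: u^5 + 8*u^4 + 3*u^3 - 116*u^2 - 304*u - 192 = (u + 1)*(u^4 + 7*u^3 - 4*u^2 - 112*u - 192) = (u - 4)*(u + 1)*(u^3 + 11*u^2 + 40*u + 48) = (u - 4)*(u + 1)*(u + 4)*(u^2 + 7*u + 12) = (u - 4)*(u + 1)*(u + 3)*(u + 4)*(u + 4)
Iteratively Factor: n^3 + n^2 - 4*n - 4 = (n + 1)*(n^2 - 4) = (n + 1)*(n + 2)*(n - 2)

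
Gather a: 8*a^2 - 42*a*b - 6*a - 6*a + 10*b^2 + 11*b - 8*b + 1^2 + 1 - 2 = 8*a^2 + a*(-42*b - 12) + 10*b^2 + 3*b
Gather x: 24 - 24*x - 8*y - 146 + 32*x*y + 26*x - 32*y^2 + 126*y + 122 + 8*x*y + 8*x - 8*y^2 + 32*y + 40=x*(40*y + 10) - 40*y^2 + 150*y + 40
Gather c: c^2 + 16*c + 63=c^2 + 16*c + 63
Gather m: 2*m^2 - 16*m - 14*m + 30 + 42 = 2*m^2 - 30*m + 72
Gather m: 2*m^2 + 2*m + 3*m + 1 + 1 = 2*m^2 + 5*m + 2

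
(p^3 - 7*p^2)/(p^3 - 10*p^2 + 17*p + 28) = p^2/(p^2 - 3*p - 4)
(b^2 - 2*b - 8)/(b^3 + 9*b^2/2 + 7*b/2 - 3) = 2*(b - 4)/(2*b^2 + 5*b - 3)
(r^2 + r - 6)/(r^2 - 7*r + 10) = (r + 3)/(r - 5)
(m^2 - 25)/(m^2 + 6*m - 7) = (m^2 - 25)/(m^2 + 6*m - 7)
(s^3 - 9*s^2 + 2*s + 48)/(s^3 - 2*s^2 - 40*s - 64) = (s - 3)/(s + 4)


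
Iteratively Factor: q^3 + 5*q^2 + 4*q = (q + 1)*(q^2 + 4*q) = (q + 1)*(q + 4)*(q)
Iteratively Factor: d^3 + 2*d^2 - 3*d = (d + 3)*(d^2 - d) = (d - 1)*(d + 3)*(d)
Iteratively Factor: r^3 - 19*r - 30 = (r + 3)*(r^2 - 3*r - 10) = (r + 2)*(r + 3)*(r - 5)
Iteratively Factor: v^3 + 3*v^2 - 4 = (v + 2)*(v^2 + v - 2) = (v + 2)^2*(v - 1)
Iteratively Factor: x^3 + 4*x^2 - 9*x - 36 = (x + 4)*(x^2 - 9) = (x - 3)*(x + 4)*(x + 3)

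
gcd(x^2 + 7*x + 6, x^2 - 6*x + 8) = 1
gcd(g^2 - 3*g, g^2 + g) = g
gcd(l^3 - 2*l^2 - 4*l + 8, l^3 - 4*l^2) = 1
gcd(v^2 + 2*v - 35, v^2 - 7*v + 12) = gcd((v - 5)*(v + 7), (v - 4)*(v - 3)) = 1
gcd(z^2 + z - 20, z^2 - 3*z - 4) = z - 4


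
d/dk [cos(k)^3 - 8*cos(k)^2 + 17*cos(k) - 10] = (-3*cos(k)^2 + 16*cos(k) - 17)*sin(k)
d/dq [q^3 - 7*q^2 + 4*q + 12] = 3*q^2 - 14*q + 4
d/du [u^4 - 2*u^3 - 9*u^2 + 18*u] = 4*u^3 - 6*u^2 - 18*u + 18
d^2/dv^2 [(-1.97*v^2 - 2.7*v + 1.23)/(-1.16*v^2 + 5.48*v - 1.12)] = (32.312032*v^3 - 25.287072*v^2 + 25.866144*v - 32.593376)/(1.560896*v^6 - 22.121664*v^5 + 109.027008*v^4 - 207.284288*v^3 + 105.267456*v^2 - 20.622336*v + 1.404928)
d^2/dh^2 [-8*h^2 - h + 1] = -16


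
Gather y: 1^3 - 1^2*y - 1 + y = 0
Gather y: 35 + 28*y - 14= 28*y + 21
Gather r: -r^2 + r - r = -r^2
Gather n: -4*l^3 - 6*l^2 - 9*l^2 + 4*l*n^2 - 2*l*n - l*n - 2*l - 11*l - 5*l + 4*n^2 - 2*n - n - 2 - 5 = -4*l^3 - 15*l^2 - 18*l + n^2*(4*l + 4) + n*(-3*l - 3) - 7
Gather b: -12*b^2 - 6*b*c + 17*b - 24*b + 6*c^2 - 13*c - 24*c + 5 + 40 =-12*b^2 + b*(-6*c - 7) + 6*c^2 - 37*c + 45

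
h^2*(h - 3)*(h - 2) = h^4 - 5*h^3 + 6*h^2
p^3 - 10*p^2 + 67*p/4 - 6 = (p - 8)*(p - 3/2)*(p - 1/2)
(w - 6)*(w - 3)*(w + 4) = w^3 - 5*w^2 - 18*w + 72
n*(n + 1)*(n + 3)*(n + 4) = n^4 + 8*n^3 + 19*n^2 + 12*n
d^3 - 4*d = d*(d - 2)*(d + 2)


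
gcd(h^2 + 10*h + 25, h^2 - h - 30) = h + 5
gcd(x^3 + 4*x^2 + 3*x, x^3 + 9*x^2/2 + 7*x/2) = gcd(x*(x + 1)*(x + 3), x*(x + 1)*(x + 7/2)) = x^2 + x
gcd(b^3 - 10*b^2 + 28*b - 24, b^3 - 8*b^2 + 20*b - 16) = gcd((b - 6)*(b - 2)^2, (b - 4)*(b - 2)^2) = b^2 - 4*b + 4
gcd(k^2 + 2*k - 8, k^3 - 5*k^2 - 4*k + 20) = k - 2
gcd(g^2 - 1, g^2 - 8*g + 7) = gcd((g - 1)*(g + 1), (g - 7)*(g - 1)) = g - 1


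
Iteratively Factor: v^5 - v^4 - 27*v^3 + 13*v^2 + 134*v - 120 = (v - 1)*(v^4 - 27*v^2 - 14*v + 120) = (v - 5)*(v - 1)*(v^3 + 5*v^2 - 2*v - 24) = (v - 5)*(v - 1)*(v + 3)*(v^2 + 2*v - 8) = (v - 5)*(v - 1)*(v + 3)*(v + 4)*(v - 2)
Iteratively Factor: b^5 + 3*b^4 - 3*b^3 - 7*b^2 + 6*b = (b + 2)*(b^4 + b^3 - 5*b^2 + 3*b) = (b - 1)*(b + 2)*(b^3 + 2*b^2 - 3*b) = (b - 1)^2*(b + 2)*(b^2 + 3*b) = b*(b - 1)^2*(b + 2)*(b + 3)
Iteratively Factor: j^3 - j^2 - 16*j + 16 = (j - 4)*(j^2 + 3*j - 4) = (j - 4)*(j - 1)*(j + 4)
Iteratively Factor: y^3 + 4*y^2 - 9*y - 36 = (y - 3)*(y^2 + 7*y + 12) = (y - 3)*(y + 3)*(y + 4)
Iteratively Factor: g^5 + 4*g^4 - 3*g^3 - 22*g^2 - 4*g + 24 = (g + 3)*(g^4 + g^3 - 6*g^2 - 4*g + 8) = (g + 2)*(g + 3)*(g^3 - g^2 - 4*g + 4) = (g + 2)^2*(g + 3)*(g^2 - 3*g + 2) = (g - 2)*(g + 2)^2*(g + 3)*(g - 1)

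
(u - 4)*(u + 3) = u^2 - u - 12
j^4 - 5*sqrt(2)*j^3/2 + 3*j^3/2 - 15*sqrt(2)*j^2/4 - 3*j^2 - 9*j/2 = j*(j + 3/2)*(j - 3*sqrt(2))*(j + sqrt(2)/2)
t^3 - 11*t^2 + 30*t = t*(t - 6)*(t - 5)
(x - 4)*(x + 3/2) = x^2 - 5*x/2 - 6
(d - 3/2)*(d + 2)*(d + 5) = d^3 + 11*d^2/2 - d/2 - 15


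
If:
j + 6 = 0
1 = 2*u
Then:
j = -6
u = 1/2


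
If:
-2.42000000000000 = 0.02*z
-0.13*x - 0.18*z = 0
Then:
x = 167.54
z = -121.00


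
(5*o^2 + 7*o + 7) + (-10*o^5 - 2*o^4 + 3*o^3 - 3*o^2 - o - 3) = -10*o^5 - 2*o^4 + 3*o^3 + 2*o^2 + 6*o + 4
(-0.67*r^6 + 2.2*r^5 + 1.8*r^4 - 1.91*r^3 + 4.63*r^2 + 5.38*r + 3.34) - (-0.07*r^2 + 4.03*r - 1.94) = -0.67*r^6 + 2.2*r^5 + 1.8*r^4 - 1.91*r^3 + 4.7*r^2 + 1.35*r + 5.28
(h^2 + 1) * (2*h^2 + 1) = 2*h^4 + 3*h^2 + 1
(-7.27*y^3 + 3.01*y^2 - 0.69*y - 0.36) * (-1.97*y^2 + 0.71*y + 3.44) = 14.3219*y^5 - 11.0914*y^4 - 21.5124*y^3 + 10.5737*y^2 - 2.6292*y - 1.2384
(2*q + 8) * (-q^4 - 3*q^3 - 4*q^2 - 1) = -2*q^5 - 14*q^4 - 32*q^3 - 32*q^2 - 2*q - 8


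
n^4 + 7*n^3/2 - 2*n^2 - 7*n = n*(n + 7/2)*(n - sqrt(2))*(n + sqrt(2))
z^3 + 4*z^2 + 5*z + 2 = (z + 1)^2*(z + 2)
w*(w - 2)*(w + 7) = w^3 + 5*w^2 - 14*w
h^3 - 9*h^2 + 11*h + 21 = (h - 7)*(h - 3)*(h + 1)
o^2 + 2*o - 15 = (o - 3)*(o + 5)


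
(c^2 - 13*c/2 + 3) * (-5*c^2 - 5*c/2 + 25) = -5*c^4 + 30*c^3 + 105*c^2/4 - 170*c + 75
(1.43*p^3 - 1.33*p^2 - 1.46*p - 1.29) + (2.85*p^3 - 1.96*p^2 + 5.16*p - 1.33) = 4.28*p^3 - 3.29*p^2 + 3.7*p - 2.62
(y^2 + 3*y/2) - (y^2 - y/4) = 7*y/4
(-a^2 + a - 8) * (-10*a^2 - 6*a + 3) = 10*a^4 - 4*a^3 + 71*a^2 + 51*a - 24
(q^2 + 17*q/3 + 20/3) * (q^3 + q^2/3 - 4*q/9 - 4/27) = q^5 + 6*q^4 + 73*q^3/9 - 4*q^2/9 - 308*q/81 - 80/81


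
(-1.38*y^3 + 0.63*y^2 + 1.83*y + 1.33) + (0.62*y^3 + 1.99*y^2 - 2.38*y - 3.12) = -0.76*y^3 + 2.62*y^2 - 0.55*y - 1.79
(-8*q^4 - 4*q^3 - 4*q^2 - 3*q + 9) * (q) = -8*q^5 - 4*q^4 - 4*q^3 - 3*q^2 + 9*q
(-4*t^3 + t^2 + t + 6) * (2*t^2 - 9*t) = -8*t^5 + 38*t^4 - 7*t^3 + 3*t^2 - 54*t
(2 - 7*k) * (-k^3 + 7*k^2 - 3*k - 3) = 7*k^4 - 51*k^3 + 35*k^2 + 15*k - 6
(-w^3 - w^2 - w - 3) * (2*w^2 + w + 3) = -2*w^5 - 3*w^4 - 6*w^3 - 10*w^2 - 6*w - 9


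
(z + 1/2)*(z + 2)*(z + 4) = z^3 + 13*z^2/2 + 11*z + 4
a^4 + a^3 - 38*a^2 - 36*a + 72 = (a - 6)*(a - 1)*(a + 2)*(a + 6)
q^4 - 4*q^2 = q^2*(q - 2)*(q + 2)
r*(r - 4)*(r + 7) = r^3 + 3*r^2 - 28*r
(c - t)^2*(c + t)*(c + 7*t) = c^4 + 6*c^3*t - 8*c^2*t^2 - 6*c*t^3 + 7*t^4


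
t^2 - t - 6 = (t - 3)*(t + 2)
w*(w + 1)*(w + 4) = w^3 + 5*w^2 + 4*w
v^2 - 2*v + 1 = (v - 1)^2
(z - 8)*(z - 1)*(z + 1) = z^3 - 8*z^2 - z + 8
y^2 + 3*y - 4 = (y - 1)*(y + 4)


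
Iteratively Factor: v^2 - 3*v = (v)*(v - 3)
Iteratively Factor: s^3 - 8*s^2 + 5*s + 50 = (s - 5)*(s^2 - 3*s - 10) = (s - 5)*(s + 2)*(s - 5)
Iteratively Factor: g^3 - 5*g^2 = (g)*(g^2 - 5*g) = g*(g - 5)*(g)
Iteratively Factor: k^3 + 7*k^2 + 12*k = (k)*(k^2 + 7*k + 12) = k*(k + 3)*(k + 4)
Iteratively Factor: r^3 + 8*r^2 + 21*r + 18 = (r + 2)*(r^2 + 6*r + 9) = (r + 2)*(r + 3)*(r + 3)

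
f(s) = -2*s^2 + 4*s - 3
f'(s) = 4 - 4*s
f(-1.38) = -12.33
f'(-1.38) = 9.52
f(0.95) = -1.00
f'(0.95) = 0.20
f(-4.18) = -54.66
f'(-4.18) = 20.72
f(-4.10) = -53.02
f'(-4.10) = 20.40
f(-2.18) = -21.22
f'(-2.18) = 12.72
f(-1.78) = -16.46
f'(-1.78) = 11.12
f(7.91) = -96.50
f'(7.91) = -27.64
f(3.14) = -10.16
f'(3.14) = -8.56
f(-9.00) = -201.00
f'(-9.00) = 40.00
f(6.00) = -51.00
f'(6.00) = -20.00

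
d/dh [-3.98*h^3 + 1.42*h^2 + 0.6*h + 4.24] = -11.94*h^2 + 2.84*h + 0.6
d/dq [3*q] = 3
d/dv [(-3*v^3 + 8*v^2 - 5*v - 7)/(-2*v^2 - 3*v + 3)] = (6*v^4 + 18*v^3 - 61*v^2 + 20*v - 36)/(4*v^4 + 12*v^3 - 3*v^2 - 18*v + 9)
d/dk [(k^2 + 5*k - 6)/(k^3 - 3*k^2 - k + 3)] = (-k^2 - 12*k + 9)/(k^4 - 4*k^3 - 2*k^2 + 12*k + 9)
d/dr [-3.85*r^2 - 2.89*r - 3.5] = -7.7*r - 2.89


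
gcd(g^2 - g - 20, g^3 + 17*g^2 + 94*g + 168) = g + 4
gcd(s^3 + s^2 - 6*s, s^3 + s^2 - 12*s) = s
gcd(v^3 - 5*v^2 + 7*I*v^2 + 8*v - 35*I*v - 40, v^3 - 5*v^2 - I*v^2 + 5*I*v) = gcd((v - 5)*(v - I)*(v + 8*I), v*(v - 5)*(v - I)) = v^2 + v*(-5 - I) + 5*I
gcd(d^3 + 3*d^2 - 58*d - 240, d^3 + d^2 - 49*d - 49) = 1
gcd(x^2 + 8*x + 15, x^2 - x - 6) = 1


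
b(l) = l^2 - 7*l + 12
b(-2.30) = 33.39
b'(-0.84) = -8.68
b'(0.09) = -6.82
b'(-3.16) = -13.32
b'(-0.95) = -8.90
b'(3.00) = -1.00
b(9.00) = 30.00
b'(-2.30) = -11.60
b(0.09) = 11.38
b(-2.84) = 39.95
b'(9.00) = 11.00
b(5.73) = 4.72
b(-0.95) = 19.55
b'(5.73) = 4.46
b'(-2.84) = -12.68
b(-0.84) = 18.59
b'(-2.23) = -11.46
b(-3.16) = 44.11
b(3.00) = 0.00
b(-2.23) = 32.58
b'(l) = 2*l - 7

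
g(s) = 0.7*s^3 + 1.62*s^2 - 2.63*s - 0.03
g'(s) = 2.1*s^2 + 3.24*s - 2.63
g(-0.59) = 1.94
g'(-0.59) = -3.81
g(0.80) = -0.74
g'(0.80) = 1.31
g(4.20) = 69.36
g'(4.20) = 48.02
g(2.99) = 25.30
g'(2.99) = 25.83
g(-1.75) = 5.78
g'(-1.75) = -1.87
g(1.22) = 0.44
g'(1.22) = 4.45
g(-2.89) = 4.20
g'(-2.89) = 5.55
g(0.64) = -0.87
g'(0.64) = 0.30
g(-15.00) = -1958.58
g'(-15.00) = 421.27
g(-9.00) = -355.44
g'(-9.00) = 138.31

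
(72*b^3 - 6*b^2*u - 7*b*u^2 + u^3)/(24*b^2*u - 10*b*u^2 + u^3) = (3*b + u)/u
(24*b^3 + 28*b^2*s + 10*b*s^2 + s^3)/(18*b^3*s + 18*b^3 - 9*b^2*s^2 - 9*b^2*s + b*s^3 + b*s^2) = (24*b^3 + 28*b^2*s + 10*b*s^2 + s^3)/(b*(18*b^2*s + 18*b^2 - 9*b*s^2 - 9*b*s + s^3 + s^2))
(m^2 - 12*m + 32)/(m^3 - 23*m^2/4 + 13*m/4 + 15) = 4*(m - 8)/(4*m^2 - 7*m - 15)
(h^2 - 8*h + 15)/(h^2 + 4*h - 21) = (h - 5)/(h + 7)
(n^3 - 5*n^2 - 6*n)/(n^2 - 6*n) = n + 1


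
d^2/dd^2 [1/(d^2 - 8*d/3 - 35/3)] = 6*(9*d^2 - 24*d - 4*(3*d - 4)^2 - 105)/(-3*d^2 + 8*d + 35)^3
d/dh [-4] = 0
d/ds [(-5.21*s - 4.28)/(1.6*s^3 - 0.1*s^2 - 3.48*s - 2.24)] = (16.672*s^3 + 20.023*s^2 - 0.856000000000002*s - 3.224)/(2.56*s^6 - 0.32*s^5 - 11.126*s^4 - 6.472*s^3 + 12.5584*s^2 + 15.5904*s + 5.0176)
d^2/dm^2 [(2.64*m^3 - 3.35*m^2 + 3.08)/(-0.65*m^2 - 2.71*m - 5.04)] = (-1.77635683940025e-15*m^5 + 7.105427357601e-15*m^4 - 33.281618*m^3 - 290.004456*m^2 - 434.913864*m + 145.131224)/(0.274625*m^6 + 3.434925*m^5 + 20.709195*m^4 + 73.170271*m^3 + 160.575912*m^2 + 206.515008*m + 128.024064)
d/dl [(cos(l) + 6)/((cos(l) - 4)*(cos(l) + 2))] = (cos(l)^2 + 12*cos(l) - 4)*sin(l)/((cos(l) - 4)^2*(cos(l) + 2)^2)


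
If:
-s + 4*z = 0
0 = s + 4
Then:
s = -4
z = -1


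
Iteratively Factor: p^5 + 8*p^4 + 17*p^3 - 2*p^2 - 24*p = (p + 3)*(p^4 + 5*p^3 + 2*p^2 - 8*p) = (p - 1)*(p + 3)*(p^3 + 6*p^2 + 8*p) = p*(p - 1)*(p + 3)*(p^2 + 6*p + 8) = p*(p - 1)*(p + 2)*(p + 3)*(p + 4)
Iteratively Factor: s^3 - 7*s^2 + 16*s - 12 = (s - 3)*(s^2 - 4*s + 4) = (s - 3)*(s - 2)*(s - 2)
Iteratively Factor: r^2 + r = (r + 1)*(r)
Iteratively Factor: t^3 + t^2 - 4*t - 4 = (t + 1)*(t^2 - 4) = (t - 2)*(t + 1)*(t + 2)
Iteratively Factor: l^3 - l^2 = (l - 1)*(l^2) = l*(l - 1)*(l)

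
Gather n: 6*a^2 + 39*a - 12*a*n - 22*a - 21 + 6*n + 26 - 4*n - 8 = 6*a^2 + 17*a + n*(2 - 12*a) - 3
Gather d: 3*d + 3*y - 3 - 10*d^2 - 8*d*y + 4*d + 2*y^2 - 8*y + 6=-10*d^2 + d*(7 - 8*y) + 2*y^2 - 5*y + 3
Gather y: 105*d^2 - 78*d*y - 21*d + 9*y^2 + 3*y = 105*d^2 - 21*d + 9*y^2 + y*(3 - 78*d)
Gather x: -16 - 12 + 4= -24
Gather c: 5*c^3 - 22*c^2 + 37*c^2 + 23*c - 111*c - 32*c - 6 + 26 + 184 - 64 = 5*c^3 + 15*c^2 - 120*c + 140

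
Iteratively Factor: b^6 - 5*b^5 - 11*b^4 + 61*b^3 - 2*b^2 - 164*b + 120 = (b - 5)*(b^5 - 11*b^3 + 6*b^2 + 28*b - 24) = (b - 5)*(b - 2)*(b^4 + 2*b^3 - 7*b^2 - 8*b + 12) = (b - 5)*(b - 2)*(b + 3)*(b^3 - b^2 - 4*b + 4) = (b - 5)*(b - 2)*(b - 1)*(b + 3)*(b^2 - 4) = (b - 5)*(b - 2)^2*(b - 1)*(b + 3)*(b + 2)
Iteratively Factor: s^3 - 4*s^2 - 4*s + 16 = (s + 2)*(s^2 - 6*s + 8) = (s - 4)*(s + 2)*(s - 2)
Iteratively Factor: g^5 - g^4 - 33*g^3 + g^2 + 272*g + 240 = (g + 1)*(g^4 - 2*g^3 - 31*g^2 + 32*g + 240) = (g - 5)*(g + 1)*(g^3 + 3*g^2 - 16*g - 48) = (g - 5)*(g + 1)*(g + 3)*(g^2 - 16) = (g - 5)*(g - 4)*(g + 1)*(g + 3)*(g + 4)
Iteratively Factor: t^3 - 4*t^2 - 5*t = (t - 5)*(t^2 + t) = t*(t - 5)*(t + 1)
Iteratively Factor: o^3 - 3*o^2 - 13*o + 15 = (o + 3)*(o^2 - 6*o + 5) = (o - 5)*(o + 3)*(o - 1)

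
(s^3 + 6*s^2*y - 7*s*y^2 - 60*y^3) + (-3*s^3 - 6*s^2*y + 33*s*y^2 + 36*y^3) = -2*s^3 + 26*s*y^2 - 24*y^3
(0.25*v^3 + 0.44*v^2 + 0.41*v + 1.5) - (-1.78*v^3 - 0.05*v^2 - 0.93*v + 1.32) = 2.03*v^3 + 0.49*v^2 + 1.34*v + 0.18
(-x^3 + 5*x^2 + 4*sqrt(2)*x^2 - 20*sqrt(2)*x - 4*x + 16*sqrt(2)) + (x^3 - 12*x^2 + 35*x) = -7*x^2 + 4*sqrt(2)*x^2 - 20*sqrt(2)*x + 31*x + 16*sqrt(2)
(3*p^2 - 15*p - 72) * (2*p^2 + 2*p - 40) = 6*p^4 - 24*p^3 - 294*p^2 + 456*p + 2880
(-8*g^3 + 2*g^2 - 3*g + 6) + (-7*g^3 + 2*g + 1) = -15*g^3 + 2*g^2 - g + 7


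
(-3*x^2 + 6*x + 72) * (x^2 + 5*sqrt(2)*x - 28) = -3*x^4 - 15*sqrt(2)*x^3 + 6*x^3 + 30*sqrt(2)*x^2 + 156*x^2 - 168*x + 360*sqrt(2)*x - 2016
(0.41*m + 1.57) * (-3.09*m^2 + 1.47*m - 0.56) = -1.2669*m^3 - 4.2486*m^2 + 2.0783*m - 0.8792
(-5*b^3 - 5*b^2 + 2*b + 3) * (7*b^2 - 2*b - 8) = -35*b^5 - 25*b^4 + 64*b^3 + 57*b^2 - 22*b - 24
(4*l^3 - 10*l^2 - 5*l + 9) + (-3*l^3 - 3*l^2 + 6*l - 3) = l^3 - 13*l^2 + l + 6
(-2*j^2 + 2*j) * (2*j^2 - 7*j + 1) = -4*j^4 + 18*j^3 - 16*j^2 + 2*j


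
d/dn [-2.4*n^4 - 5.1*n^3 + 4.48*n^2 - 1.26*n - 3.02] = -9.6*n^3 - 15.3*n^2 + 8.96*n - 1.26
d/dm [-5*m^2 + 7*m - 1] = 7 - 10*m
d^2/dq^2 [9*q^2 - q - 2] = 18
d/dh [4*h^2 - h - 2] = 8*h - 1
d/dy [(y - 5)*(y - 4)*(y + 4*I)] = 3*y^2 + y*(-18 + 8*I) + 20 - 36*I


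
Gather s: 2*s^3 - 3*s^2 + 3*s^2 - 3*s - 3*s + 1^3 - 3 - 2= 2*s^3 - 6*s - 4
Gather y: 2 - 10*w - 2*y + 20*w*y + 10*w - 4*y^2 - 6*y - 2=-4*y^2 + y*(20*w - 8)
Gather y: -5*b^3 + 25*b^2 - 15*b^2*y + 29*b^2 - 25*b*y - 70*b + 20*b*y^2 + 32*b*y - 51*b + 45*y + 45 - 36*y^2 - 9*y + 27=-5*b^3 + 54*b^2 - 121*b + y^2*(20*b - 36) + y*(-15*b^2 + 7*b + 36) + 72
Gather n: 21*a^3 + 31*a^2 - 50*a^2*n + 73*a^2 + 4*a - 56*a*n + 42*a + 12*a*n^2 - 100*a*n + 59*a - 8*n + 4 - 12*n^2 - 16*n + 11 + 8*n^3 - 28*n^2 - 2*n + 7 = 21*a^3 + 104*a^2 + 105*a + 8*n^3 + n^2*(12*a - 40) + n*(-50*a^2 - 156*a - 26) + 22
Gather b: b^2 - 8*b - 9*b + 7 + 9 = b^2 - 17*b + 16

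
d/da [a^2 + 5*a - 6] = 2*a + 5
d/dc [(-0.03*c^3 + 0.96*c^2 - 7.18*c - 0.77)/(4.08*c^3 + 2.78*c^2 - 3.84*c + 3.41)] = (-4.0002*c^4 + 58.8192*c^3 + 25.3919*c^2 + 10.8284*c - 27.4406)/(16.6464*c^6 + 22.6848*c^5 - 23.606*c^4 + 6.4752*c^3 + 33.7052*c^2 - 26.1888*c + 11.6281)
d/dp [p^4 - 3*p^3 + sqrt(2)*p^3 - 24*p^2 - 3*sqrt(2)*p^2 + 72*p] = 4*p^3 - 9*p^2 + 3*sqrt(2)*p^2 - 48*p - 6*sqrt(2)*p + 72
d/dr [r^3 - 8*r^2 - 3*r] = 3*r^2 - 16*r - 3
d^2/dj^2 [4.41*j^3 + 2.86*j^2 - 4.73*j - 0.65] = 26.46*j + 5.72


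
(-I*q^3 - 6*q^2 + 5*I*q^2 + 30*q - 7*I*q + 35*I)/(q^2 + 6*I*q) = (-I*q^3 + q^2*(-6 + 5*I) + q*(30 - 7*I) + 35*I)/(q*(q + 6*I))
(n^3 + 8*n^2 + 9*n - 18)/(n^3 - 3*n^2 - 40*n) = (-n^3 - 8*n^2 - 9*n + 18)/(n*(-n^2 + 3*n + 40))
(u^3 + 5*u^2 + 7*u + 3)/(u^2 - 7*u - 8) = (u^2 + 4*u + 3)/(u - 8)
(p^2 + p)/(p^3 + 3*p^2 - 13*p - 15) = p/(p^2 + 2*p - 15)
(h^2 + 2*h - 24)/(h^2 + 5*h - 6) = (h - 4)/(h - 1)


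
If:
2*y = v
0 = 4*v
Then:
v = 0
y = 0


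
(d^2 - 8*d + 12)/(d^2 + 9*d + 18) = (d^2 - 8*d + 12)/(d^2 + 9*d + 18)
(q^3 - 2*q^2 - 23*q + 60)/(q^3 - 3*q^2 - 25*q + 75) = (q - 4)/(q - 5)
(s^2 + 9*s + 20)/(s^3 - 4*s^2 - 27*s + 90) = (s + 4)/(s^2 - 9*s + 18)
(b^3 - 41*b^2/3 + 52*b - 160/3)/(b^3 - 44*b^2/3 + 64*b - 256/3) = (3*b - 5)/(3*b - 8)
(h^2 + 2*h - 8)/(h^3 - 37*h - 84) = (h - 2)/(h^2 - 4*h - 21)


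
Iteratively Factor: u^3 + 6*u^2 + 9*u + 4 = (u + 1)*(u^2 + 5*u + 4) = (u + 1)^2*(u + 4)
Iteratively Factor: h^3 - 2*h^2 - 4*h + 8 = (h - 2)*(h^2 - 4) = (h - 2)^2*(h + 2)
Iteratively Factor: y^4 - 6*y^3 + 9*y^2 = (y)*(y^3 - 6*y^2 + 9*y) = y^2*(y^2 - 6*y + 9) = y^2*(y - 3)*(y - 3)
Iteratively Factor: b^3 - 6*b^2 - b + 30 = (b + 2)*(b^2 - 8*b + 15) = (b - 5)*(b + 2)*(b - 3)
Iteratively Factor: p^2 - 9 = (p + 3)*(p - 3)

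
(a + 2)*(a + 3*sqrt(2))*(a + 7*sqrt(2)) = a^3 + 2*a^2 + 10*sqrt(2)*a^2 + 20*sqrt(2)*a + 42*a + 84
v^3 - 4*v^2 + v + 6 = (v - 3)*(v - 2)*(v + 1)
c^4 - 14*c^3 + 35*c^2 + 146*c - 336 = (c - 8)*(c - 7)*(c - 2)*(c + 3)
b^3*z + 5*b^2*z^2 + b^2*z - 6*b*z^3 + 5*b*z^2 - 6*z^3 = (b - z)*(b + 6*z)*(b*z + z)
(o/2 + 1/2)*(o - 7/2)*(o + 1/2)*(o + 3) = o^4/2 + o^3/2 - 43*o^2/8 - 8*o - 21/8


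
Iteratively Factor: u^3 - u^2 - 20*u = (u - 5)*(u^2 + 4*u) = u*(u - 5)*(u + 4)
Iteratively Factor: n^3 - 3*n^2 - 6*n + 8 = (n - 1)*(n^2 - 2*n - 8) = (n - 4)*(n - 1)*(n + 2)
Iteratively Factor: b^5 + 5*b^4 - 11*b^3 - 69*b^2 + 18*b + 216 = (b - 2)*(b^4 + 7*b^3 + 3*b^2 - 63*b - 108) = (b - 3)*(b - 2)*(b^3 + 10*b^2 + 33*b + 36) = (b - 3)*(b - 2)*(b + 3)*(b^2 + 7*b + 12) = (b - 3)*(b - 2)*(b + 3)*(b + 4)*(b + 3)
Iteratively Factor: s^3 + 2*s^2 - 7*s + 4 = (s - 1)*(s^2 + 3*s - 4) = (s - 1)*(s + 4)*(s - 1)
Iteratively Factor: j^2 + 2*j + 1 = (j + 1)*(j + 1)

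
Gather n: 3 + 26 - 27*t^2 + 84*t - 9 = -27*t^2 + 84*t + 20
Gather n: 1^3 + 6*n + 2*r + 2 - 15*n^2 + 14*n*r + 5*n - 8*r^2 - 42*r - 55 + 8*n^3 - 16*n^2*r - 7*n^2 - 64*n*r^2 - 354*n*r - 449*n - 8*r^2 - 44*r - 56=8*n^3 + n^2*(-16*r - 22) + n*(-64*r^2 - 340*r - 438) - 16*r^2 - 84*r - 108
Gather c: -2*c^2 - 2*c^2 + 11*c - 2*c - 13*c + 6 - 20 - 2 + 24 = -4*c^2 - 4*c + 8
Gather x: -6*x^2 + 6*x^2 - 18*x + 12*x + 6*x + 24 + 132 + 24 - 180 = 0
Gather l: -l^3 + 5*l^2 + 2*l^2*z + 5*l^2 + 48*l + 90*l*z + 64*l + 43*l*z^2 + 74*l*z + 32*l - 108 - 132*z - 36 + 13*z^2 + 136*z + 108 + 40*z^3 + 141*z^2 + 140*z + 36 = -l^3 + l^2*(2*z + 10) + l*(43*z^2 + 164*z + 144) + 40*z^3 + 154*z^2 + 144*z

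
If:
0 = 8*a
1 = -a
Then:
No Solution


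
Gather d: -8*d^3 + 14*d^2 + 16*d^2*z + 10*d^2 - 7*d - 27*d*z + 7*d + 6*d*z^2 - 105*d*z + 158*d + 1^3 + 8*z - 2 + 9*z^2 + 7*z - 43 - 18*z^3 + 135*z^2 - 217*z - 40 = -8*d^3 + d^2*(16*z + 24) + d*(6*z^2 - 132*z + 158) - 18*z^3 + 144*z^2 - 202*z - 84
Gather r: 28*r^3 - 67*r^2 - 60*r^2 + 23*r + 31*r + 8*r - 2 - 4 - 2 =28*r^3 - 127*r^2 + 62*r - 8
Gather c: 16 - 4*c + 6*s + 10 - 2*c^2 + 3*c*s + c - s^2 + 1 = -2*c^2 + c*(3*s - 3) - s^2 + 6*s + 27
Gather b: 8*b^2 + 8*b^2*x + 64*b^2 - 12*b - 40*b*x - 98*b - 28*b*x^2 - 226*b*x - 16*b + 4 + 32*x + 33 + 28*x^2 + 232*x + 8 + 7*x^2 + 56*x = b^2*(8*x + 72) + b*(-28*x^2 - 266*x - 126) + 35*x^2 + 320*x + 45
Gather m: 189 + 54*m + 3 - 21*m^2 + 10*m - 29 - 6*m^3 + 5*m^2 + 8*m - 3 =-6*m^3 - 16*m^2 + 72*m + 160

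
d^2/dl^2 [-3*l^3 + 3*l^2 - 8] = 6 - 18*l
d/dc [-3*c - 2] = -3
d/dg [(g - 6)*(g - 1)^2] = (g - 1)*(3*g - 13)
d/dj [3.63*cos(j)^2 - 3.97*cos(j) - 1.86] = (3.97 - 7.26*cos(j))*sin(j)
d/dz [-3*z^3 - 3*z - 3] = -9*z^2 - 3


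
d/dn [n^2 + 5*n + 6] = 2*n + 5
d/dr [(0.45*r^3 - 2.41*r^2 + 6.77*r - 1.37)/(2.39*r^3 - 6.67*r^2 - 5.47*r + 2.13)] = (4.44089209850063e-16*r^5 + 2.7584*r^4 - 37.2836*r^3 + 71.037*r^2 - 28.5424*r + 6.9262)/(5.7121*r^6 - 31.8826*r^5 + 18.3423*r^4 + 83.1512*r^3 + 1.5067*r^2 - 23.3022*r + 4.5369)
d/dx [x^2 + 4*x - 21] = 2*x + 4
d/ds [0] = 0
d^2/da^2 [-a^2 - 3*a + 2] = -2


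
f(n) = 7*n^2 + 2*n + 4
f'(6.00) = 86.00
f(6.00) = 268.00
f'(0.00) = 2.00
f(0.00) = 4.00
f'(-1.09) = -13.26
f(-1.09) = 10.14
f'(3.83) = 55.62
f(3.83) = 114.34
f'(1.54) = 23.56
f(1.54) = 23.68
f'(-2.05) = -26.70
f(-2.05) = 29.32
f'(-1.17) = -14.38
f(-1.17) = 11.24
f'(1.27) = 19.78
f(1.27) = 17.83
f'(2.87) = 42.18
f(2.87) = 67.40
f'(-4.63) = -62.82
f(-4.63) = 144.80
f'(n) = 14*n + 2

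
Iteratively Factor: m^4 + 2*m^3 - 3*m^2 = (m)*(m^3 + 2*m^2 - 3*m) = m*(m - 1)*(m^2 + 3*m) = m^2*(m - 1)*(m + 3)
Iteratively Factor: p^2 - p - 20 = (p - 5)*(p + 4)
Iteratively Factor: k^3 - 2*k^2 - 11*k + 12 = (k - 4)*(k^2 + 2*k - 3) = (k - 4)*(k - 1)*(k + 3)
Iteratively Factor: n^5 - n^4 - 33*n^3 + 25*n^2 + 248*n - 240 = (n + 4)*(n^4 - 5*n^3 - 13*n^2 + 77*n - 60) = (n - 3)*(n + 4)*(n^3 - 2*n^2 - 19*n + 20) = (n - 5)*(n - 3)*(n + 4)*(n^2 + 3*n - 4) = (n - 5)*(n - 3)*(n + 4)^2*(n - 1)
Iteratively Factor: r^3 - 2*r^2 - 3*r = (r + 1)*(r^2 - 3*r) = (r - 3)*(r + 1)*(r)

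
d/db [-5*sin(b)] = -5*cos(b)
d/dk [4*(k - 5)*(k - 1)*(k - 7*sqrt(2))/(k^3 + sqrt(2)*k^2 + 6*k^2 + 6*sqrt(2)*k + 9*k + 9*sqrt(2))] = 16*(2*sqrt(2)*k^3 + 3*k^3 - 24*sqrt(2)*k^2 - 7*k^2 - 42*k + 16*sqrt(2)*k + 30*sqrt(2) + 98)/(k^5 + 2*sqrt(2)*k^4 + 9*k^4 + 18*sqrt(2)*k^3 + 29*k^3 + 45*k^2 + 54*sqrt(2)*k^2 + 54*k + 54*sqrt(2)*k + 54)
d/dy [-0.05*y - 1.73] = -0.0500000000000000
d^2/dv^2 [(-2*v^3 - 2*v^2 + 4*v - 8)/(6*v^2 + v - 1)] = 4*(71*v^3 - 447*v^2 - 39*v - 27)/(216*v^6 + 108*v^5 - 90*v^4 - 35*v^3 + 15*v^2 + 3*v - 1)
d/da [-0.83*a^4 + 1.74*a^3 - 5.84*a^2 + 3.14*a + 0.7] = -3.32*a^3 + 5.22*a^2 - 11.68*a + 3.14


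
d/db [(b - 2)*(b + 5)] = 2*b + 3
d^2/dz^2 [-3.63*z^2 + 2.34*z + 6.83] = -7.26000000000000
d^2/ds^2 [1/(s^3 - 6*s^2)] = 6*((2 - s)*(s - 6) + 3*(s - 4)^2)/(s^4*(s - 6)^3)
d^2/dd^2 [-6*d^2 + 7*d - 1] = -12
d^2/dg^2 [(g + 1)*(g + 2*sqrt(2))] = 2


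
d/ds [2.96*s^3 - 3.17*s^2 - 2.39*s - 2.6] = 8.88*s^2 - 6.34*s - 2.39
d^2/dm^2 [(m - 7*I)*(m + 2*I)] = 2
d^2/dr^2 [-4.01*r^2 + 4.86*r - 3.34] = -8.02000000000000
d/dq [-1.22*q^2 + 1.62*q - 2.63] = 1.62 - 2.44*q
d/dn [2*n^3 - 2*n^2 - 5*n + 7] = 6*n^2 - 4*n - 5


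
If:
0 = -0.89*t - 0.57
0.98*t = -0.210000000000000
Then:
No Solution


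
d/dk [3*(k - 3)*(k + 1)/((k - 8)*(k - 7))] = 3*(-13*k^2 + 118*k - 157)/(k^4 - 30*k^3 + 337*k^2 - 1680*k + 3136)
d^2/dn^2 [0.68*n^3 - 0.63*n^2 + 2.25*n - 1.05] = 4.08*n - 1.26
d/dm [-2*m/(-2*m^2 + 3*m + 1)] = 2*(-2*m^2 - 1)/(4*m^4 - 12*m^3 + 5*m^2 + 6*m + 1)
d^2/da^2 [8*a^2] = 16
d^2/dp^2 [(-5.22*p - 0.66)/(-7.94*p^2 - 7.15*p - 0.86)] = ((5.22*p + 0.66)*(15.88*p + 7.15)*(31.76*p + 14.3) - (248.6808*p + 85.1268)*(7.94*p^2 + 7.15*p + 0.86))/(7.94*p^2 + 7.15*p + 0.86)^3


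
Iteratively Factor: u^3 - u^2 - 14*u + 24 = (u - 3)*(u^2 + 2*u - 8) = (u - 3)*(u - 2)*(u + 4)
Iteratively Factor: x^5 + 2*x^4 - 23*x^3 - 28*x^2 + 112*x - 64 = (x - 4)*(x^4 + 6*x^3 + x^2 - 24*x + 16) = (x - 4)*(x - 1)*(x^3 + 7*x^2 + 8*x - 16) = (x - 4)*(x - 1)^2*(x^2 + 8*x + 16) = (x - 4)*(x - 1)^2*(x + 4)*(x + 4)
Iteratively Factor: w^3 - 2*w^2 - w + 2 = (w - 1)*(w^2 - w - 2) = (w - 1)*(w + 1)*(w - 2)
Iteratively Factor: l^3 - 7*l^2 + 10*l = (l)*(l^2 - 7*l + 10) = l*(l - 5)*(l - 2)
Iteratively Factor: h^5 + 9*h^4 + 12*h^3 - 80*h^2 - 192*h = (h + 4)*(h^4 + 5*h^3 - 8*h^2 - 48*h) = (h + 4)^2*(h^3 + h^2 - 12*h) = (h - 3)*(h + 4)^2*(h^2 + 4*h) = (h - 3)*(h + 4)^3*(h)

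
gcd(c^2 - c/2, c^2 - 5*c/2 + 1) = c - 1/2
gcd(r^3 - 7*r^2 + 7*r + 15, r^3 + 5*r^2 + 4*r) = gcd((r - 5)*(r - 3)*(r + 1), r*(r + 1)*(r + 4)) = r + 1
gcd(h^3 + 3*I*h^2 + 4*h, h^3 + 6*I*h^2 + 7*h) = h^2 - I*h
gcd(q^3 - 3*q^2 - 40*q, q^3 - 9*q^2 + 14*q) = q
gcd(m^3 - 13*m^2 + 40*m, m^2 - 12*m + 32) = m - 8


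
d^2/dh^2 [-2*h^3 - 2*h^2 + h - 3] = -12*h - 4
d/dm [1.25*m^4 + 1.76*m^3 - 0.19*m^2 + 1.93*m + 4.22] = 5.0*m^3 + 5.28*m^2 - 0.38*m + 1.93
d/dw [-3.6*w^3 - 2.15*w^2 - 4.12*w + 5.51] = -10.8*w^2 - 4.3*w - 4.12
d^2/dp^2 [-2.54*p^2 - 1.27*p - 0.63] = -5.08000000000000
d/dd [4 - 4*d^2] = -8*d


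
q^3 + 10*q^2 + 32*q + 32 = (q + 2)*(q + 4)^2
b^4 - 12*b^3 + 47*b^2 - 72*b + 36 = (b - 6)*(b - 3)*(b - 2)*(b - 1)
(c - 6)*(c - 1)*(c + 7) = c^3 - 43*c + 42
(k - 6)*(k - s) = k^2 - k*s - 6*k + 6*s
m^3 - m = m*(m - 1)*(m + 1)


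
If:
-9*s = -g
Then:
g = 9*s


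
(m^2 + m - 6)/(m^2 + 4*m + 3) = (m - 2)/(m + 1)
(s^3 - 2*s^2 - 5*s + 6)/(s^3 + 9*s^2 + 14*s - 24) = (s^2 - s - 6)/(s^2 + 10*s + 24)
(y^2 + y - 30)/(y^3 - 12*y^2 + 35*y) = (y + 6)/(y*(y - 7))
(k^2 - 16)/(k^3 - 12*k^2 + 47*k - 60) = (k + 4)/(k^2 - 8*k + 15)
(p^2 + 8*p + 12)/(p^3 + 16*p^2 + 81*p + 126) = (p + 2)/(p^2 + 10*p + 21)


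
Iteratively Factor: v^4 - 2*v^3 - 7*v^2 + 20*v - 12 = (v - 2)*(v^3 - 7*v + 6) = (v - 2)*(v - 1)*(v^2 + v - 6) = (v - 2)*(v - 1)*(v + 3)*(v - 2)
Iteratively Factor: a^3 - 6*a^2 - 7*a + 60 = (a - 5)*(a^2 - a - 12) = (a - 5)*(a + 3)*(a - 4)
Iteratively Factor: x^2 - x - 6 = (x - 3)*(x + 2)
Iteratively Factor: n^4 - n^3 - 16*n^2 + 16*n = (n)*(n^3 - n^2 - 16*n + 16) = n*(n - 1)*(n^2 - 16) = n*(n - 1)*(n + 4)*(n - 4)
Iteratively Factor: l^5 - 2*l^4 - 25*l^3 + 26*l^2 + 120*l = (l - 5)*(l^4 + 3*l^3 - 10*l^2 - 24*l) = (l - 5)*(l + 4)*(l^3 - l^2 - 6*l) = (l - 5)*(l - 3)*(l + 4)*(l^2 + 2*l) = (l - 5)*(l - 3)*(l + 2)*(l + 4)*(l)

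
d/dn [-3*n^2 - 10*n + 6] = -6*n - 10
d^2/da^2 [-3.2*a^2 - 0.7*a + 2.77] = -6.40000000000000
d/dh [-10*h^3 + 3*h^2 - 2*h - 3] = -30*h^2 + 6*h - 2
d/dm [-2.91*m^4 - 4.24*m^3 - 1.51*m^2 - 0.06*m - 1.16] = -11.64*m^3 - 12.72*m^2 - 3.02*m - 0.06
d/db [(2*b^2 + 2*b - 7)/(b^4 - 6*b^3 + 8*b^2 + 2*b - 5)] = 2*(-2*b^5 + 3*b^4 + 26*b^3 - 69*b^2 + 46*b + 2)/(b^8 - 12*b^7 + 52*b^6 - 92*b^5 + 30*b^4 + 92*b^3 - 76*b^2 - 20*b + 25)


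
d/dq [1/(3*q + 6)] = -1/(3*(q + 2)^2)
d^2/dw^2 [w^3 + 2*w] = 6*w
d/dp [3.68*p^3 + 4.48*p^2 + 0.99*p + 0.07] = 11.04*p^2 + 8.96*p + 0.99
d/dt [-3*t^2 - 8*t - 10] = -6*t - 8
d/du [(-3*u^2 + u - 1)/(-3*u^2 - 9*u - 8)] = (30*u^2 + 42*u - 17)/(9*u^4 + 54*u^3 + 129*u^2 + 144*u + 64)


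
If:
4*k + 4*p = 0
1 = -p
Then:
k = 1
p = -1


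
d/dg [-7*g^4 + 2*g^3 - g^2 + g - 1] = -28*g^3 + 6*g^2 - 2*g + 1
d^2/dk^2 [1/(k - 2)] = 2/(k - 2)^3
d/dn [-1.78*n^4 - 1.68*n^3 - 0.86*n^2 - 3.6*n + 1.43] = -7.12*n^3 - 5.04*n^2 - 1.72*n - 3.6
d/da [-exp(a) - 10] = -exp(a)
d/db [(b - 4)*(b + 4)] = 2*b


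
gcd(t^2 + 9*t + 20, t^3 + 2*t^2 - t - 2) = 1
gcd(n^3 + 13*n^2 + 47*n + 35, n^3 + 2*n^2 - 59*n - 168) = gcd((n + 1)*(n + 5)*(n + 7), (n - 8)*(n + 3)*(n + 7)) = n + 7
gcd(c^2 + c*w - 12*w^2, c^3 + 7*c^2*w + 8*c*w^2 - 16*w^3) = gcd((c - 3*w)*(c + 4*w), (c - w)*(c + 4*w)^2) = c + 4*w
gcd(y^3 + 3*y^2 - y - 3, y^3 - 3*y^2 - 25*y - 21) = y^2 + 4*y + 3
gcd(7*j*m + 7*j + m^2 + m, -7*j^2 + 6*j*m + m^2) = 7*j + m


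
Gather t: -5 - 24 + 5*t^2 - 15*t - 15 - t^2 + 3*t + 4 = 4*t^2 - 12*t - 40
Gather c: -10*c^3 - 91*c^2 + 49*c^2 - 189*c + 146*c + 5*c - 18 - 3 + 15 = -10*c^3 - 42*c^2 - 38*c - 6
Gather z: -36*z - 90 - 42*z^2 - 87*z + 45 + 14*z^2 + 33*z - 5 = -28*z^2 - 90*z - 50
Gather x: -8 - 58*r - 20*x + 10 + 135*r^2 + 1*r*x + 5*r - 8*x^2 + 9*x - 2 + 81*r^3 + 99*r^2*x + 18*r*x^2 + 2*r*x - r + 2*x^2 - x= 81*r^3 + 135*r^2 - 54*r + x^2*(18*r - 6) + x*(99*r^2 + 3*r - 12)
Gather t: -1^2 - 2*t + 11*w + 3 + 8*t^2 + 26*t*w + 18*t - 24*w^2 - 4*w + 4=8*t^2 + t*(26*w + 16) - 24*w^2 + 7*w + 6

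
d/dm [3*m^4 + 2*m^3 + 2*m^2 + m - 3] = 12*m^3 + 6*m^2 + 4*m + 1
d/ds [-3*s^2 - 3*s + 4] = -6*s - 3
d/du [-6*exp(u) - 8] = -6*exp(u)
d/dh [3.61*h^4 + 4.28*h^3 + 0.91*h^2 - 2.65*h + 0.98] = 14.44*h^3 + 12.84*h^2 + 1.82*h - 2.65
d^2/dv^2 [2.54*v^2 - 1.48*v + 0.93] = 5.08000000000000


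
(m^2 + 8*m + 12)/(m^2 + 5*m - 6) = (m + 2)/(m - 1)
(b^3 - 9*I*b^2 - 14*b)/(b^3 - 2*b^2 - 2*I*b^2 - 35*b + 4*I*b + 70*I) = b*(b - 7*I)/(b^2 - 2*b - 35)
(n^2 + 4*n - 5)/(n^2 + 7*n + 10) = (n - 1)/(n + 2)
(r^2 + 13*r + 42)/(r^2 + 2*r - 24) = (r + 7)/(r - 4)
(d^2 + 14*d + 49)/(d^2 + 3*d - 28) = (d + 7)/(d - 4)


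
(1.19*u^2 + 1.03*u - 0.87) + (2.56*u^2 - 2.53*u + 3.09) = 3.75*u^2 - 1.5*u + 2.22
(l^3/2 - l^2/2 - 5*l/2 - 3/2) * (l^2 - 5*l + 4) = l^5/2 - 3*l^4 + 2*l^3 + 9*l^2 - 5*l/2 - 6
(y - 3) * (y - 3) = y^2 - 6*y + 9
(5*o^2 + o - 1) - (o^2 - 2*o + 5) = 4*o^2 + 3*o - 6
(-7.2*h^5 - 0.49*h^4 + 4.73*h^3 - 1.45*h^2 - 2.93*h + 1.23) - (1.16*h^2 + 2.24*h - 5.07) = -7.2*h^5 - 0.49*h^4 + 4.73*h^3 - 2.61*h^2 - 5.17*h + 6.3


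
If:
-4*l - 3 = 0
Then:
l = -3/4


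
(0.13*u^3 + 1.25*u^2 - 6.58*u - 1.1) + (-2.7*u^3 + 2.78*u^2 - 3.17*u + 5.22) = -2.57*u^3 + 4.03*u^2 - 9.75*u + 4.12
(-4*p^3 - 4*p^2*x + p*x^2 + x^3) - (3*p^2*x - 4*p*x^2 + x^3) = -4*p^3 - 7*p^2*x + 5*p*x^2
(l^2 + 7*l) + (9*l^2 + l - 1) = 10*l^2 + 8*l - 1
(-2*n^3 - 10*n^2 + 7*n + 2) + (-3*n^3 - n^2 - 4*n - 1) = -5*n^3 - 11*n^2 + 3*n + 1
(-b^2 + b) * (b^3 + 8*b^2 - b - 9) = -b^5 - 7*b^4 + 9*b^3 + 8*b^2 - 9*b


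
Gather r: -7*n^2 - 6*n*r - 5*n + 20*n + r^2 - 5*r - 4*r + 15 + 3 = -7*n^2 + 15*n + r^2 + r*(-6*n - 9) + 18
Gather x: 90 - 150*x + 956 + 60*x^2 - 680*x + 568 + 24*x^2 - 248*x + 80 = 84*x^2 - 1078*x + 1694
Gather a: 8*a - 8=8*a - 8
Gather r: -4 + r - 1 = r - 5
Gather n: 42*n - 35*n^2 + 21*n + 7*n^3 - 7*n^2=7*n^3 - 42*n^2 + 63*n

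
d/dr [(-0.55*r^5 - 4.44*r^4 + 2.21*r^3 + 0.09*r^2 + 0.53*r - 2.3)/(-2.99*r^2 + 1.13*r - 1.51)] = (4.9335*r^6 + 24.0652*r^5 - 17.507*r^4 + 31.8122*r^3 - 8.3249*r^2 - 14.0258*r + 1.7987)/(8.9401*r^4 - 6.7574*r^3 + 10.3067*r^2 - 3.4126*r + 2.2801)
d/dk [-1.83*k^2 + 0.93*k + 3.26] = 0.93 - 3.66*k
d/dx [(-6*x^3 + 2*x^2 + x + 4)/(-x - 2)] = 2*(6*x^3 + 17*x^2 - 4*x + 1)/(x^2 + 4*x + 4)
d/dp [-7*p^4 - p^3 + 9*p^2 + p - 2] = -28*p^3 - 3*p^2 + 18*p + 1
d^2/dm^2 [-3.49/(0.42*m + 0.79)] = -1.231272/(0.42*m + 0.79)^3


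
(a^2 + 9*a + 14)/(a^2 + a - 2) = (a + 7)/(a - 1)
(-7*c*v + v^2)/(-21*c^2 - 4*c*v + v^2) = v/(3*c + v)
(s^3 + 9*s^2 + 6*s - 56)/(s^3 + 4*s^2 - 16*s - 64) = (s^2 + 5*s - 14)/(s^2 - 16)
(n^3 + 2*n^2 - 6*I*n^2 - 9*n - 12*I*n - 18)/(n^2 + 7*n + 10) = (n^2 - 6*I*n - 9)/(n + 5)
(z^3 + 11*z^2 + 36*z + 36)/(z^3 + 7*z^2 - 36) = (z + 2)/(z - 2)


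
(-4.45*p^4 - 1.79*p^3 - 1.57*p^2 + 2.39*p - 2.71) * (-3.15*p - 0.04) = 14.0175*p^5 + 5.8165*p^4 + 5.0171*p^3 - 7.4657*p^2 + 8.4409*p + 0.1084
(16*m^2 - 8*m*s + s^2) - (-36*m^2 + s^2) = 52*m^2 - 8*m*s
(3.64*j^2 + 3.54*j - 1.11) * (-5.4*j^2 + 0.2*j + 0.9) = -19.656*j^4 - 18.388*j^3 + 9.978*j^2 + 2.964*j - 0.999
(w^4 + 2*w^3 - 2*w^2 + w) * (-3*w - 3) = -3*w^5 - 9*w^4 + 3*w^2 - 3*w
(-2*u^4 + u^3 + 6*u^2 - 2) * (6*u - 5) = -12*u^5 + 16*u^4 + 31*u^3 - 30*u^2 - 12*u + 10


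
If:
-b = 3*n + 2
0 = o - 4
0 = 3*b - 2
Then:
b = 2/3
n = -8/9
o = 4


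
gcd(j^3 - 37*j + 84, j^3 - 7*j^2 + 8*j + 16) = j - 4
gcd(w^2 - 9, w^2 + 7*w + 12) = w + 3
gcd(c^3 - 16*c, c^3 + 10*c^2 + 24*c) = c^2 + 4*c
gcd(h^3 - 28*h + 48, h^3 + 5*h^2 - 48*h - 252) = h + 6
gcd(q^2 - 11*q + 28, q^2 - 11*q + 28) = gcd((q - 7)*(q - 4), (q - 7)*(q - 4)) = q^2 - 11*q + 28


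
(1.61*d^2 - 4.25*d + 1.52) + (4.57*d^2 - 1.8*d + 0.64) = 6.18*d^2 - 6.05*d + 2.16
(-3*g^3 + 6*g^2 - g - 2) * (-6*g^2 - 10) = 18*g^5 - 36*g^4 + 36*g^3 - 48*g^2 + 10*g + 20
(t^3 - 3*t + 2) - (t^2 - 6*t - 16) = t^3 - t^2 + 3*t + 18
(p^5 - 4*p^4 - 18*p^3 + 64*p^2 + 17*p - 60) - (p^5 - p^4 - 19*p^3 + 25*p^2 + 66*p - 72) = -3*p^4 + p^3 + 39*p^2 - 49*p + 12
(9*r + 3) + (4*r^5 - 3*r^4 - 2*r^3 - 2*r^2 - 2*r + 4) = 4*r^5 - 3*r^4 - 2*r^3 - 2*r^2 + 7*r + 7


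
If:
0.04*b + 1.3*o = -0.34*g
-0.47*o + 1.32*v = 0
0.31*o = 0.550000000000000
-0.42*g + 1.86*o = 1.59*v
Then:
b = -104.12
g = 5.47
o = 1.77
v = 0.63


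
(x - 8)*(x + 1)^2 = x^3 - 6*x^2 - 15*x - 8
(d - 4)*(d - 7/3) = d^2 - 19*d/3 + 28/3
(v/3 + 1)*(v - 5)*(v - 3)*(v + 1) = v^4/3 - 4*v^3/3 - 14*v^2/3 + 12*v + 15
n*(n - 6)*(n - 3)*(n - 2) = n^4 - 11*n^3 + 36*n^2 - 36*n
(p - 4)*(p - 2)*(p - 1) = p^3 - 7*p^2 + 14*p - 8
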